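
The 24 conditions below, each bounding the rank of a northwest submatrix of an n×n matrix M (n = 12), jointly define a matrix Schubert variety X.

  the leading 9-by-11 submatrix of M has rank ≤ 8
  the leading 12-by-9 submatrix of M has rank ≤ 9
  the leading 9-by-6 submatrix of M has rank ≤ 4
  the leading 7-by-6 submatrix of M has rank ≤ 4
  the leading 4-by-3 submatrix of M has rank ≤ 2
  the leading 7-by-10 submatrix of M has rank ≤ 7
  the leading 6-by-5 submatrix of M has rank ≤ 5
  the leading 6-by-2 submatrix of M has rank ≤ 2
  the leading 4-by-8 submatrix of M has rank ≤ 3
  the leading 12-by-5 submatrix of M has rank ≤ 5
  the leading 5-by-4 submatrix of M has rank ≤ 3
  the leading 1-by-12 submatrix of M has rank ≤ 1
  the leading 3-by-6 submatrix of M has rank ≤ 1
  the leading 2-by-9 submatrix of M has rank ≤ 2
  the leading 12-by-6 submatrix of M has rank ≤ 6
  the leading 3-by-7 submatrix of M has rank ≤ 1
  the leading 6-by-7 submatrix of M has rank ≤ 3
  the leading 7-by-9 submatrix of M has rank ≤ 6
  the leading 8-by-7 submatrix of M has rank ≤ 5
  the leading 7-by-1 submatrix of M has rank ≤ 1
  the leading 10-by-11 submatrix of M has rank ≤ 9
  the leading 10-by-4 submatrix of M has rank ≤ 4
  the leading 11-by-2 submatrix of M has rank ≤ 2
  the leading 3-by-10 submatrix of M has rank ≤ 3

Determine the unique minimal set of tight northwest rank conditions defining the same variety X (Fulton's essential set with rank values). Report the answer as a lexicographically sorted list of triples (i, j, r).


Rank table r_w(12×12) implied by the 24 constraints:

  i=1: 1 | 1 | 1 | 1 | 1 | 1 | 1 | 1 | 1 | 1 | 1 | 1
  i=2: 1 | 1 | 1 | 1 | 1 | 1 | 1 | 2 | 2 | 2 | 2 | 2
  i=3: 1 | 1 | 1 | 1 | 1 | 1 | 1 | 2 | 3 | 3 | 3 | 3
  i=4: 1 | 2 | 2 | 2 | 2 | 2 | 2 | 3 | 4 | 4 | 4 | 4
  i=5: 1 | 2 | 3 | 3 | 3 | 3 | 3 | 4 | 5 | 5 | 5 | 5
  i=6: 1 | 2 | 3 | 3 | 3 | 3 | 3 | 4 | 5 | 6 | 6 | 6
  i=7: 1 | 2 | 3 | 4 | 4 | 4 | 4 | 5 | 6 | 7 | 7 | 7
  i=8: 1 | 2 | 3 | 4 | 4 | 4 | 5 | 6 | 7 | 8 | 8 | 8
  i=9: 1 | 2 | 3 | 4 | 4 | 4 | 5 | 6 | 7 | 8 | 8 | 9
  i=10: 1 | 2 | 3 | 4 | 5 | 5 | 6 | 7 | 8 | 9 | 9 | 10
  i=11: 1 | 2 | 3 | 4 | 5 | 6 | 7 | 8 | 9 | 10 | 10 | 11
  i=12: 1 | 2 | 3 | 4 | 5 | 6 | 7 | 8 | 9 | 10 | 11 | 12

the unique w with this rank table is (1, 8, 9, 2, 3, 10, 4, 7, 12, 5, 6, 11).

Rothe diagram D(w) (21 cells), 4 SE-corners (essential conditions):

[(3, 7, 1), (6, 7, 3), (9, 6, 4), (9, 11, 8)]


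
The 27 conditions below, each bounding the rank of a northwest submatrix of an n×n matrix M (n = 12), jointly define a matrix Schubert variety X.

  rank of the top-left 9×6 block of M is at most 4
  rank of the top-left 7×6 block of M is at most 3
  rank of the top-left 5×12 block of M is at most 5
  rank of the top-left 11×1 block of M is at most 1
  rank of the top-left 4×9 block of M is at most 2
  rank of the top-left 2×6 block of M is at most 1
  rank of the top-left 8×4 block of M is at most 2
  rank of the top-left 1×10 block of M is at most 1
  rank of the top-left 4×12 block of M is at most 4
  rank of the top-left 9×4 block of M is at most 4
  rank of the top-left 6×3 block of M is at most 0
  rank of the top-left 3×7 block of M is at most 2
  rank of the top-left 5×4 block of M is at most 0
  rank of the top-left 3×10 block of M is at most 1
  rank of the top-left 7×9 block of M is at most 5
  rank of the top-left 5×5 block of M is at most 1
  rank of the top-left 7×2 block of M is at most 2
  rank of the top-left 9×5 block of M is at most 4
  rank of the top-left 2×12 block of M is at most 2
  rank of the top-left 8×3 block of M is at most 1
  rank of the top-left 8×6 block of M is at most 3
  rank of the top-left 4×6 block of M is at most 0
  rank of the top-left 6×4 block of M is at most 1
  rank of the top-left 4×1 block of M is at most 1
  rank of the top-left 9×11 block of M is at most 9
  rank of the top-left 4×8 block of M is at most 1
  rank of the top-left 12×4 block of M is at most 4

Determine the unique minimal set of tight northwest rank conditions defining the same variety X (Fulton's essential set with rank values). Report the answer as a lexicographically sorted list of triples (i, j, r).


Reconstructing r_w from the 27 given conditions:

  row 1: 0, 0, 0, 0, 0, 0, 1, 1, 1, 1, 1, 1
  row 2: 0, 0, 0, 0, 0, 0, 1, 1, 1, 1, 2, 2
  row 3: 0, 0, 0, 0, 0, 0, 1, 1, 1, 1, 2, 3
  row 4: 0, 0, 0, 0, 0, 0, 1, 1, 2, 2, 3, 4
  row 5: 0, 0, 0, 0, 1, 1, 2, 2, 3, 3, 4, 5
  row 6: 0, 0, 0, 1, 2, 2, 3, 3, 4, 4, 5, 6
  row 7: 1, 1, 1, 2, 3, 3, 4, 4, 5, 5, 6, 7
  row 8: 1, 1, 1, 2, 3, 3, 4, 5, 6, 6, 7, 8
  row 9: 1, 2, 2, 3, 4, 4, 5, 6, 7, 7, 8, 9
  row 10: 1, 2, 3, 4, 5, 5, 6, 7, 8, 8, 9, 10
  row 11: 1, 2, 3, 4, 5, 6, 7, 8, 9, 9, 10, 11
  row 12: 1, 2, 3, 4, 5, 6, 7, 8, 9, 10, 11, 12

hence w(1..12) = (7, 11, 12, 9, 5, 4, 1, 8, 2, 3, 6, 10).

D(w) has 41 cells with 7 SE-corners; essential set:

[(3, 10, 1), (4, 6, 0), (4, 8, 1), (5, 4, 0), (6, 3, 0), (8, 3, 1), (8, 6, 3)]


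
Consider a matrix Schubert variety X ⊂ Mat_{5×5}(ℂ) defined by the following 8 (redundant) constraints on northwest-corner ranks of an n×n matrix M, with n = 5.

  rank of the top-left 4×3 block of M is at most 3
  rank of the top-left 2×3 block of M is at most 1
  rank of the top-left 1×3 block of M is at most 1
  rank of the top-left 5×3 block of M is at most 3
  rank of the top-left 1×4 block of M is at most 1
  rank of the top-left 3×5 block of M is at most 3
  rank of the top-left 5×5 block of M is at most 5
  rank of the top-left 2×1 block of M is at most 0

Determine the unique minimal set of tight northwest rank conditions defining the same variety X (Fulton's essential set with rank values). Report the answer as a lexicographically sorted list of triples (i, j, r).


Reconstructing r_w from the 8 given conditions:

  i=1: 0  1  1  1  1
  i=2: 0  1  1  2  2
  i=3: 1  2  2  3  3
  i=4: 1  2  3  4  4
  i=5: 1  2  3  4  5

reading off 1-entries of Δ²R: w = (2, 4, 1, 3, 5).

ℓ(w)=3; the 2 essential cells (i,j,r):

[(2, 1, 0), (2, 3, 1)]


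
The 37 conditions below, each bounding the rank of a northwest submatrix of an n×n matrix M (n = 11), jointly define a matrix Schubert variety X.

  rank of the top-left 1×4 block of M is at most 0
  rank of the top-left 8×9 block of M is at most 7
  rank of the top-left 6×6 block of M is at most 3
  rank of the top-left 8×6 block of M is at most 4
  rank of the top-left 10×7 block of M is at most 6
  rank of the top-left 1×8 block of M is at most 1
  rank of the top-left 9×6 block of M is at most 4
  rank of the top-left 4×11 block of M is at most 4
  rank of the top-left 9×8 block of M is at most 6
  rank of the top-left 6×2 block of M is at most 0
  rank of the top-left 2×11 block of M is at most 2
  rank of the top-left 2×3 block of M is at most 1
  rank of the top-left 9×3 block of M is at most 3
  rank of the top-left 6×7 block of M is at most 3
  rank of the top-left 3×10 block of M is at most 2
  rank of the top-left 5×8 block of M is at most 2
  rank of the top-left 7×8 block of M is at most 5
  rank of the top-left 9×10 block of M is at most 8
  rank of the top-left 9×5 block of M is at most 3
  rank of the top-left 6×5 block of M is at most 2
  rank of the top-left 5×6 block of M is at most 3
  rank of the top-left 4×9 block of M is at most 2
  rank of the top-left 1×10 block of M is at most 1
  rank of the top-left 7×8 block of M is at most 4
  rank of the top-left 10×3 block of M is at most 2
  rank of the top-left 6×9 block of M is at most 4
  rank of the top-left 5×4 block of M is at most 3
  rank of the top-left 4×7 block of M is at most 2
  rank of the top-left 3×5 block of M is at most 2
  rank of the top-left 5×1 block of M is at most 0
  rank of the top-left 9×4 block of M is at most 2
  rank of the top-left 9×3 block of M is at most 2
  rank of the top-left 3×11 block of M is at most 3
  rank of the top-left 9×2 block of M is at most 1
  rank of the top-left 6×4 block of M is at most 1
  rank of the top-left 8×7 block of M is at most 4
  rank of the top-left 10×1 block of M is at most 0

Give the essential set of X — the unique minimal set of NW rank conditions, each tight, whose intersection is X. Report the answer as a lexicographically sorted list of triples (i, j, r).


The tightest implied rank at each (i,j), from the 37 conditions:

  R[1]: 0, 0, 0, 0, 1, 1, 1, 1, 1, 1, 1
  R[2]: 0, 0, 1, 1, 2, 2, 2, 2, 2, 2, 2
  R[3]: 0, 0, 1, 1, 2, 2, 2, 2, 2, 2, 3
  R[4]: 0, 0, 1, 1, 2, 2, 2, 2, 2, 3, 4
  R[5]: 0, 0, 1, 1, 2, 2, 2, 2, 3, 4, 5
  R[6]: 0, 0, 1, 1, 2, 3, 3, 3, 4, 5, 6
  R[7]: 0, 1, 2, 2, 3, 4, 4, 4, 5, 6, 7
  R[8]: 0, 1, 2, 2, 3, 4, 4, 5, 6, 7, 8
  R[9]: 0, 1, 2, 2, 3, 4, 5, 6, 7, 8, 9
  R[10]: 0, 1, 2, 3, 4, 5, 6, 7, 8, 9, 10
  R[11]: 1, 2, 3, 4, 5, 6, 7, 8, 9, 10, 11

hence w(1..11) = (5, 3, 11, 10, 9, 6, 2, 8, 7, 4, 1).

Rothe diagram D(w) (37 cells), 9 SE-corners (essential conditions):

[(1, 4, 0), (3, 10, 2), (4, 9, 2), (5, 8, 2), (6, 2, 0), (6, 4, 1), (8, 7, 4), (9, 4, 2), (10, 1, 0)]


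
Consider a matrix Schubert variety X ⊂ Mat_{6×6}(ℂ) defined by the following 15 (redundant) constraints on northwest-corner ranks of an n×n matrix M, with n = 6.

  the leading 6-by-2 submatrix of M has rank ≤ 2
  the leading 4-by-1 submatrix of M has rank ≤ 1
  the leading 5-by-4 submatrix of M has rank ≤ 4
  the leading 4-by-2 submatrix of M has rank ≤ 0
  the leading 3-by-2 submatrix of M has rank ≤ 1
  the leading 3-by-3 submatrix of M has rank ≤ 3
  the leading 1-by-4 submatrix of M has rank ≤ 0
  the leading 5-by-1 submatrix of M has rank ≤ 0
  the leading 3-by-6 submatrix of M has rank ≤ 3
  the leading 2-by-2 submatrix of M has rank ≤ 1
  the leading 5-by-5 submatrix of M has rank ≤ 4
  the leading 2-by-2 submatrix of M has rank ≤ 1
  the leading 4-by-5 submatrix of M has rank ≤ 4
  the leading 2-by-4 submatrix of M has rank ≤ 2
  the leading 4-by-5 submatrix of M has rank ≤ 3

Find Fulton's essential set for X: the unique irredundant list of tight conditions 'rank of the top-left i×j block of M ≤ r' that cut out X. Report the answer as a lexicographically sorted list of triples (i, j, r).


Rank table r_w(6×6) implied by the 15 constraints:

  R[1]: 0 | 0 | 0 | 0 | 1 | 1
  R[2]: 0 | 0 | 1 | 1 | 2 | 2
  R[3]: 0 | 0 | 1 | 2 | 3 | 3
  R[4]: 0 | 0 | 1 | 2 | 3 | 4
  R[5]: 0 | 1 | 2 | 3 | 4 | 5
  R[6]: 1 | 2 | 3 | 4 | 5 | 6

so w = (5, 3, 4, 6, 2, 1).

Fulton essential set (3 of the 11 Rothe cells):

[(1, 4, 0), (4, 2, 0), (5, 1, 0)]


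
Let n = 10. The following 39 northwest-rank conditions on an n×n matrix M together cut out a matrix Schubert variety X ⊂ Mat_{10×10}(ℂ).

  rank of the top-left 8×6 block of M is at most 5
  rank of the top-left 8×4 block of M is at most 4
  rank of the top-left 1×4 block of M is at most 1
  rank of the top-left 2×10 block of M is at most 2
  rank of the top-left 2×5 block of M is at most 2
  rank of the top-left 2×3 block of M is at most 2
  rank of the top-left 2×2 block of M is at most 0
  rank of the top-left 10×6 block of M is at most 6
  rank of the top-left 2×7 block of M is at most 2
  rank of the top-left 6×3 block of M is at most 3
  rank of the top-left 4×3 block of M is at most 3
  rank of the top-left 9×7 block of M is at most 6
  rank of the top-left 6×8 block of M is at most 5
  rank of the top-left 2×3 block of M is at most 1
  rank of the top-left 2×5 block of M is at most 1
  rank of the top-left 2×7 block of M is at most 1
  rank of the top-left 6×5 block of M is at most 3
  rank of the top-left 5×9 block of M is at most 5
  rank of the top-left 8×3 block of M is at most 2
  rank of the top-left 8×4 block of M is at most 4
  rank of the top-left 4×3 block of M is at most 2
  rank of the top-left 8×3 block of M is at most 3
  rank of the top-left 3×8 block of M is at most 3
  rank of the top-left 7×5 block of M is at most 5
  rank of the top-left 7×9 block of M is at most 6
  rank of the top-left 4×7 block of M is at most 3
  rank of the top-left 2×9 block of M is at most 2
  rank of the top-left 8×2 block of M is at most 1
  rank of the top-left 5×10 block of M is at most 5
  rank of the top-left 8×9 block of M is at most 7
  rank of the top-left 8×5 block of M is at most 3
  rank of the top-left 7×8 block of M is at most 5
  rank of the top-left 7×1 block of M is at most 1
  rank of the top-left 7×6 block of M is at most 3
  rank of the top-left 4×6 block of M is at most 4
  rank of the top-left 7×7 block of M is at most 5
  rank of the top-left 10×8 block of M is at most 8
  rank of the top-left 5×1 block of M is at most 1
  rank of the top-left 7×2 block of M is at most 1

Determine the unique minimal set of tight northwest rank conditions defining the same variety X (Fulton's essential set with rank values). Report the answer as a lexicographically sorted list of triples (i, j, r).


Rank table r_w(10×10) implied by the 39 constraints:

  i=1: 0  0  1  1  1  1  1  1  1  1
  i=2: 0  0  1  1  1  1  1  2  2  2
  i=3: 1  1  2  2  2  2  2  3  3  3
  i=4: 1  1  2  3  3  3  3  4  4  4
  i=5: 1  1  2  3  3  3  4  5  5  5
  i=6: 1  1  2  3  3  3  4  5  6  6
  i=7: 1  1  2  3  3  3  4  5  6  7
  i=8: 1  1  2  3  3  4  5  6  7  8
  i=9: 1  2  3  4  4  5  6  7  8  9
  i=10: 1  2  3  4  5  6  7  8  9  10

so w = (3, 8, 1, 4, 7, 9, 10, 6, 2, 5).

|D(w)|=20, |Ess(w)|=5:

[(2, 2, 0), (2, 7, 1), (7, 6, 3), (8, 2, 1), (8, 5, 3)]


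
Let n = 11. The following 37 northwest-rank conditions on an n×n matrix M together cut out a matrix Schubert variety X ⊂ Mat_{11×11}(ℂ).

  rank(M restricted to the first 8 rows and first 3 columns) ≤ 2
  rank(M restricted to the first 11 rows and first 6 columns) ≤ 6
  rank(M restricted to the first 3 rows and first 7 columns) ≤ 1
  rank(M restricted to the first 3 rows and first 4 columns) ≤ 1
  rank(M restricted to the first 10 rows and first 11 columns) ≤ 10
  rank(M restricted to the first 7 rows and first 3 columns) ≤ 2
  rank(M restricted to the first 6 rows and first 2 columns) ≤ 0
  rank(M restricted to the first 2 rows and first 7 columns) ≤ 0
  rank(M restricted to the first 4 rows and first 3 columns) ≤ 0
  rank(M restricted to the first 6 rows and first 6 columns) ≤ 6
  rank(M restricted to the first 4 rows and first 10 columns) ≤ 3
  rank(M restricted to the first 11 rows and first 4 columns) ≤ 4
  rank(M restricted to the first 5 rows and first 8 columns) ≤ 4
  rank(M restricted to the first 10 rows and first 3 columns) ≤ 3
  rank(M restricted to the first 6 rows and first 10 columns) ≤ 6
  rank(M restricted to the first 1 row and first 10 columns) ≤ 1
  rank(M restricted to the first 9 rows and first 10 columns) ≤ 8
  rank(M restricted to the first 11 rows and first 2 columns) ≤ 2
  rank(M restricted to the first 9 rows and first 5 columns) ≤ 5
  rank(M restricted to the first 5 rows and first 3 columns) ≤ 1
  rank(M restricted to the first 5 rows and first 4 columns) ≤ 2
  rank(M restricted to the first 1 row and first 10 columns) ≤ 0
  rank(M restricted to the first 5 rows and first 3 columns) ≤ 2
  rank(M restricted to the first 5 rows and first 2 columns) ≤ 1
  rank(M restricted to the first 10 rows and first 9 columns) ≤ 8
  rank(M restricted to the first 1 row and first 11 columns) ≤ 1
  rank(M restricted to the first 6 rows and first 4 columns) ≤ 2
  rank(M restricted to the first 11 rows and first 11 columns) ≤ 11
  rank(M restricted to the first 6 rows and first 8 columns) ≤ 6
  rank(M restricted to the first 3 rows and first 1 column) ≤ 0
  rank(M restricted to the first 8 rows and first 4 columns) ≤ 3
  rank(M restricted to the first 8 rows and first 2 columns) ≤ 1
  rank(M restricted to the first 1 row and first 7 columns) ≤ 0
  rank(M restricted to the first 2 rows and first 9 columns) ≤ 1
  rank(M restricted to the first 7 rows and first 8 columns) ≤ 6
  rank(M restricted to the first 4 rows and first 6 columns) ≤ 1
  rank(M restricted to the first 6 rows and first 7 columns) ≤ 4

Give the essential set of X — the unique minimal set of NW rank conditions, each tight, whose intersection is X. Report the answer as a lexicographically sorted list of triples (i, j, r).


Recovering R(i,j) via the rank-extension bound from the 37 conditions:

  row 1: 0 0 0 0 0 0 0 0 0 0 1
  row 2: 0 0 0 0 0 0 0 1 1 1 2
  row 3: 0 0 0 1 1 1 1 2 2 2 3
  row 4: 0 0 0 1 1 1 2 3 3 3 4
  row 5: 0 0 1 2 2 2 3 4 4 4 5
  row 6: 0 0 1 2 3 3 4 5 5 5 6
  row 7: 1 1 2 3 4 4 5 6 6 6 7
  row 8: 1 1 2 3 4 5 6 7 7 7 8
  row 9: 1 2 3 4 5 6 7 8 8 8 9
  row 10: 1 2 3 4 5 6 7 8 8 9 10
  row 11: 1 2 3 4 5 6 7 8 9 10 11

hence w(1..11) = (11, 8, 4, 7, 3, 5, 1, 6, 2, 10, 9).

ℓ(w)=31; the 7 essential cells (i,j,r):

[(1, 10, 0), (2, 7, 0), (4, 3, 0), (4, 6, 1), (6, 2, 0), (8, 2, 1), (10, 9, 8)]


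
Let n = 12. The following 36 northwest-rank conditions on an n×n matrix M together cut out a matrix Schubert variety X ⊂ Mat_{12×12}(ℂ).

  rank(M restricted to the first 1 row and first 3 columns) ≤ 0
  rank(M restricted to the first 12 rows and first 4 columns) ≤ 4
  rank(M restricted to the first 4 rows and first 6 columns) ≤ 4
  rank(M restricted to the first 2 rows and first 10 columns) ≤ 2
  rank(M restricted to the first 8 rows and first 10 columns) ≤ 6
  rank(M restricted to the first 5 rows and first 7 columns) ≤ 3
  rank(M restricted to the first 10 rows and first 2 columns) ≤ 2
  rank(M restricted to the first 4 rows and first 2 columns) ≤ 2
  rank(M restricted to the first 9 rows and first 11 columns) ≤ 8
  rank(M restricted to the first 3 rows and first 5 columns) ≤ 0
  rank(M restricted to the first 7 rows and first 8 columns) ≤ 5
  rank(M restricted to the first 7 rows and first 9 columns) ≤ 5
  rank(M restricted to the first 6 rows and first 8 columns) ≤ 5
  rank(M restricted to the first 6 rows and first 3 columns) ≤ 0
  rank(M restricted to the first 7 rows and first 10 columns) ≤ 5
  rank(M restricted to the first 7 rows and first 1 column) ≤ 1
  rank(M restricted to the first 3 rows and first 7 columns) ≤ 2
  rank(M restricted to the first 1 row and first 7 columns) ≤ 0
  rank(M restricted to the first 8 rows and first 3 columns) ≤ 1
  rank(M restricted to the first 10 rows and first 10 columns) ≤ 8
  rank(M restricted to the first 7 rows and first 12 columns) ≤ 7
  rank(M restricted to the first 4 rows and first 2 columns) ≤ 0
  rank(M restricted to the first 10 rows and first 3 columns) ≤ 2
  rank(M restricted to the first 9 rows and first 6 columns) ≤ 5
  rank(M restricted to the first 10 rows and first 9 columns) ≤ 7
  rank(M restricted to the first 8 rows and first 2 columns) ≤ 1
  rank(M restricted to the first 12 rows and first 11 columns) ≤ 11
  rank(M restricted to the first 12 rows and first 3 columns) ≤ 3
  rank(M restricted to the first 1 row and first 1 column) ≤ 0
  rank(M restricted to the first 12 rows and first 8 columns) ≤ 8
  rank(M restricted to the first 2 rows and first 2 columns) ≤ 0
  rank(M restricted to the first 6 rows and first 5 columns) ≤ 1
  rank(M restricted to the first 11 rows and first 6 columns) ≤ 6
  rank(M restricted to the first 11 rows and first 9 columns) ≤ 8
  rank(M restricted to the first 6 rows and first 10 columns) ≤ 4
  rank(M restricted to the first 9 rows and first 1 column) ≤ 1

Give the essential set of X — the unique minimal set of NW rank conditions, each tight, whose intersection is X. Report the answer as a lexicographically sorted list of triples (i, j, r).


Computing R[i][j] = min implied NW-rank bound (n=12, 36 conditions):

  0, 0, 0, 0, 0, 0, 0, 1, 1, 1, 1, 1
  0, 0, 0, 0, 0, 1, 1, 2, 2, 2, 2, 2
  0, 0, 0, 0, 0, 1, 2, 3, 3, 3, 3, 3
  0, 0, 0, 1, 1, 2, 3, 4, 4, 4, 4, 4
  0, 0, 0, 1, 1, 2, 3, 4, 4, 4, 5, 5
  0, 0, 0, 1, 1, 2, 3, 4, 4, 4, 5, 6
  1, 1, 1, 2, 2, 3, 4, 5, 5, 5, 6, 7
  1, 1, 1, 2, 3, 4, 5, 6, 6, 6, 7, 8
  1, 2, 2, 3, 4, 5, 6, 7, 7, 7, 8, 9
  1, 2, 2, 3, 4, 5, 6, 7, 7, 8, 9, 10
  1, 2, 3, 4, 5, 6, 7, 8, 8, 9, 10, 11
  1, 2, 3, 4, 5, 6, 7, 8, 9, 10, 11, 12

second differences of R give the permutation w = (8, 6, 7, 4, 11, 12, 1, 5, 2, 10, 3, 9).

ℓ(w)=36; the 8 essential cells (i,j,r):

[(1, 7, 0), (3, 5, 0), (6, 3, 0), (6, 5, 1), (6, 10, 4), (8, 3, 1), (10, 3, 2), (10, 9, 7)]


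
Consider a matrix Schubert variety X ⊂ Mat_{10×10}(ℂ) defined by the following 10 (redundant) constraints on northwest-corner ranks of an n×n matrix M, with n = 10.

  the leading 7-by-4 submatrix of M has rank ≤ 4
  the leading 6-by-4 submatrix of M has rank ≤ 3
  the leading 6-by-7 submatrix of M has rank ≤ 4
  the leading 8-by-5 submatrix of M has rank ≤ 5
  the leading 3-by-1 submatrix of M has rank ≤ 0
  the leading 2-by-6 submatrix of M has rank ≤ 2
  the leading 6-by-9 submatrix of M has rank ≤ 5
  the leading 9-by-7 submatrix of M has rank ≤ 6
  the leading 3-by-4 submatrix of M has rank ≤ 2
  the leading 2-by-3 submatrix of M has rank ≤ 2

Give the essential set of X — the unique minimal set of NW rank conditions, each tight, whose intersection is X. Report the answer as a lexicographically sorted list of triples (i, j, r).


Recovering R(i,j) via the rank-extension bound from the 10 conditions:

  0  1  1  1  1  1  1  1  1  1
  0  1  2  2  2  2  2  2  2  2
  0  1  2  2  3  3  3  3  3  3
  1  2  3  3  4  4  4  4  4  4
  1  2  3  3  4  4  4  5  5  5
  1  2  3  3  4  4  4  5  5  6
  1  2  3  4  5  5  5  6  6  7
  1  2  3  4  5  6  6  7  7  8
  1  2  3  4  5  6  6  7  8  9
  1  2  3  4  5  6  7  8  9  10

giving w = (2, 3, 5, 1, 8, 10, 4, 6, 9, 7) via Δ²R.

|D(w)|=12, |Ess(w)|=6:

[(3, 1, 0), (3, 4, 2), (6, 4, 3), (6, 7, 4), (6, 9, 5), (9, 7, 6)]


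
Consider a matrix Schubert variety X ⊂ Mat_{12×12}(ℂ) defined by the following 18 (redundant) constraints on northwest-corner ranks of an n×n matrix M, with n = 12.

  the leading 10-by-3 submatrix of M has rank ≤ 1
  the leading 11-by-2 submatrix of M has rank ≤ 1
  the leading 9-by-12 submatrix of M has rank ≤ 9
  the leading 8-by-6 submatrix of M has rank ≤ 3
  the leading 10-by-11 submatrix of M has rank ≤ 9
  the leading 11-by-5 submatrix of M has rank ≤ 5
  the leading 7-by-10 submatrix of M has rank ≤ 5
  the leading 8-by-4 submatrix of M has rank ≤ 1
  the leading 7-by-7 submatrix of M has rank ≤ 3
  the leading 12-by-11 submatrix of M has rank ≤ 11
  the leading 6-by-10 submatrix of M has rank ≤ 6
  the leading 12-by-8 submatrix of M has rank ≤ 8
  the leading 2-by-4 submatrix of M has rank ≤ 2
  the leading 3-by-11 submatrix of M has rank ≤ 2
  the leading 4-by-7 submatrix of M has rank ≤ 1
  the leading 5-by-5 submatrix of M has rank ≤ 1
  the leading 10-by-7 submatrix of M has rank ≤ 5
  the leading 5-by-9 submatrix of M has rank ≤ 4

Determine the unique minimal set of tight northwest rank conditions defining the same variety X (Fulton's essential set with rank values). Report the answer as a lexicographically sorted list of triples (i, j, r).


The tightest implied rank at each (i,j), from the 18 conditions:

  R[1]: 1 1 1 1 1 1 1 1 1 1 1 1
  R[2]: 1 1 1 1 1 1 1 2 2 2 2 2
  R[3]: 1 1 1 1 1 1 1 2 2 2 2 3
  R[4]: 1 1 1 1 1 1 1 2 3 3 3 4
  R[5]: 1 1 1 1 1 2 2 3 4 4 4 5
  R[6]: 1 1 1 1 2 3 3 4 5 5 5 6
  R[7]: 1 1 1 1 2 3 3 4 5 5 6 7
  R[8]: 1 1 1 1 2 3 4 5 6 6 7 8
  R[9]: 1 1 1 2 3 4 5 6 7 7 8 9
  R[10]: 1 1 1 2 3 4 5 6 7 8 9 10
  R[11]: 1 1 2 3 4 5 6 7 8 9 10 11
  R[12]: 1 2 3 4 5 6 7 8 9 10 11 12

hence w(1..12) = (1, 8, 12, 9, 6, 5, 11, 7, 4, 10, 3, 2).

Rothe diagram D(w) (41 cells), 8 SE-corners (essential conditions):

[(3, 11, 2), (4, 7, 1), (5, 5, 1), (7, 7, 3), (7, 10, 5), (8, 4, 1), (10, 3, 1), (11, 2, 1)]


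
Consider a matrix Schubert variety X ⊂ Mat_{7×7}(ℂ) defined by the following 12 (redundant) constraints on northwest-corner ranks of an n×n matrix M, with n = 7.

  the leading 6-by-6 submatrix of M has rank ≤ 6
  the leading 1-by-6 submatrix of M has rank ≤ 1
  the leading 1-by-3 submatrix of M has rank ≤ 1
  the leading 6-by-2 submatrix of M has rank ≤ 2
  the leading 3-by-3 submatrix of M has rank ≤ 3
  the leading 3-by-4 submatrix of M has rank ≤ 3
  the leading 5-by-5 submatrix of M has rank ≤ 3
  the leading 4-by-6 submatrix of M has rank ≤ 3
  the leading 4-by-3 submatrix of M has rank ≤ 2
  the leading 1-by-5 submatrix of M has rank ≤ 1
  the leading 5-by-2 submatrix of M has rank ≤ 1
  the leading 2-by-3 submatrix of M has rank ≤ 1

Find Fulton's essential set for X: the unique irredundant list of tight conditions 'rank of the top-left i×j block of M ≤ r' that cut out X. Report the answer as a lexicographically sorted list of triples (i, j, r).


Reconstructing r_w from the 12 given conditions:

  R[1]: 1, 1, 1, 1, 1, 1, 1
  R[2]: 1, 1, 1, 2, 2, 2, 2
  R[3]: 1, 1, 2, 3, 3, 3, 3
  R[4]: 1, 1, 2, 3, 3, 3, 4
  R[5]: 1, 1, 2, 3, 3, 4, 5
  R[6]: 1, 2, 3, 4, 4, 5, 6
  R[7]: 1, 2, 3, 4, 5, 6, 7

reading off 1-entries of Δ²R: w = (1, 4, 3, 7, 6, 2, 5).

Fulton essential set (4 of the 8 Rothe cells):

[(2, 3, 1), (4, 6, 3), (5, 2, 1), (5, 5, 3)]


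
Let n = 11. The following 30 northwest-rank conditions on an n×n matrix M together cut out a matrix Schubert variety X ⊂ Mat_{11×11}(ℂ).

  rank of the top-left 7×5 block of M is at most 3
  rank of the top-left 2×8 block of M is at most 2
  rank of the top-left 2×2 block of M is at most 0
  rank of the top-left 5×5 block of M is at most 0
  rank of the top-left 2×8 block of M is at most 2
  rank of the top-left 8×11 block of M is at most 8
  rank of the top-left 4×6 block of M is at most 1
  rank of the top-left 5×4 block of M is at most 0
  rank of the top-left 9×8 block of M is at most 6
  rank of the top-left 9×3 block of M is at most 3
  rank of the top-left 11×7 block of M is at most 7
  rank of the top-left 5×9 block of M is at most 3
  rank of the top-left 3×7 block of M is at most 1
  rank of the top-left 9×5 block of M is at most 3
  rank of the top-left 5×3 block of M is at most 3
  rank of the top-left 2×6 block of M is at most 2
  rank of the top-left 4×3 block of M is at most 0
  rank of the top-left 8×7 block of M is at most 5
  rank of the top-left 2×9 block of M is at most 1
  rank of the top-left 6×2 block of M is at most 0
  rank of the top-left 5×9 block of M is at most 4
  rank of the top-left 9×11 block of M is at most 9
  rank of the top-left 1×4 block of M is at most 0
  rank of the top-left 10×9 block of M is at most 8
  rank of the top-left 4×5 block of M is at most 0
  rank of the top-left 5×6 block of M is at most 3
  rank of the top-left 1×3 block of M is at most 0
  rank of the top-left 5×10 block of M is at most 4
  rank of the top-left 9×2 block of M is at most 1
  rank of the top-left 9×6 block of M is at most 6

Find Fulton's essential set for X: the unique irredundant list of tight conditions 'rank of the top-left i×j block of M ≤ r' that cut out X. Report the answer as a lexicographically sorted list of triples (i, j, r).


Reconstructing r_w from the 30 given conditions:

  i=1: 0, 0, 0, 0, 0, 1, 1, 1, 1, 1, 1
  i=2: 0, 0, 0, 0, 0, 1, 1, 1, 1, 2, 2
  i=3: 0, 0, 0, 0, 0, 1, 1, 2, 2, 3, 3
  i=4: 0, 0, 0, 0, 0, 1, 2, 3, 3, 4, 4
  i=5: 0, 0, 0, 0, 0, 1, 2, 3, 3, 4, 5
  i=6: 0, 0, 1, 1, 1, 2, 3, 4, 4, 5, 6
  i=7: 1, 1, 2, 2, 2, 3, 4, 5, 5, 6, 7
  i=8: 1, 1, 2, 3, 3, 4, 5, 6, 6, 7, 8
  i=9: 1, 1, 2, 3, 3, 4, 5, 6, 7, 8, 9
  i=10: 1, 2, 3, 4, 4, 5, 6, 7, 8, 9, 10
  i=11: 1, 2, 3, 4, 5, 6, 7, 8, 9, 10, 11

giving w = (6, 10, 8, 7, 11, 3, 1, 4, 9, 2, 5) via Δ²R.

7 SE-corners of the 35-cell Rothe diagram give Ess(w):

[(2, 9, 1), (3, 7, 1), (5, 5, 0), (5, 9, 3), (6, 2, 0), (9, 2, 1), (9, 5, 3)]


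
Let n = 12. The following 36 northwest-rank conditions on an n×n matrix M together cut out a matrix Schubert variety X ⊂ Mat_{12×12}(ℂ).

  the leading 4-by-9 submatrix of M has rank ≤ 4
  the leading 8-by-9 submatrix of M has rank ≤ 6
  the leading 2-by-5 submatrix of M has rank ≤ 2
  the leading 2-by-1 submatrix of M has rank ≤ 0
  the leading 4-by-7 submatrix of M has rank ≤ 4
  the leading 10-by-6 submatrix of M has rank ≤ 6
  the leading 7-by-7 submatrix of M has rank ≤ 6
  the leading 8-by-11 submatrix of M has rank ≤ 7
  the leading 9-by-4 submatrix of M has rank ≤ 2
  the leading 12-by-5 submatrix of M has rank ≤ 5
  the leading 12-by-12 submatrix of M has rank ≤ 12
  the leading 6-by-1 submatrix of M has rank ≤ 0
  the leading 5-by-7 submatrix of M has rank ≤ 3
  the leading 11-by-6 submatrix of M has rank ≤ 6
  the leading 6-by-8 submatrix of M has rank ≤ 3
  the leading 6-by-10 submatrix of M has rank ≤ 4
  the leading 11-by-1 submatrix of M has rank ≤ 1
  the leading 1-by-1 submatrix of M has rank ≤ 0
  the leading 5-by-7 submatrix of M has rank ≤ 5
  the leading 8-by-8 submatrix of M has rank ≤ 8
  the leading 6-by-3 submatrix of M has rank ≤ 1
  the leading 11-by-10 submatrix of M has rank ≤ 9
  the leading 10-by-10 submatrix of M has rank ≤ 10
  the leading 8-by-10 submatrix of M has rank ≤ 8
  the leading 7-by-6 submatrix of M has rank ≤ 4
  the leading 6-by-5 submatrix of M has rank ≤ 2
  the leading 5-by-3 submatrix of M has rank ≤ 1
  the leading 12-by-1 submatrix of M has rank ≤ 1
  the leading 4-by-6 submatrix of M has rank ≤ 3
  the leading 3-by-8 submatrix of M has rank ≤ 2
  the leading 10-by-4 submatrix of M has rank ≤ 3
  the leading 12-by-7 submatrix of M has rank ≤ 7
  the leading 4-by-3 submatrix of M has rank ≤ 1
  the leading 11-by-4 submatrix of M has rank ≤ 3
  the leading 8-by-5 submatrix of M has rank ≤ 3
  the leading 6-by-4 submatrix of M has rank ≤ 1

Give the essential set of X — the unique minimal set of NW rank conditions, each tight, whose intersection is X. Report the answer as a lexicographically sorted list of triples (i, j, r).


Rank table r_w(12×12) implied by the 36 constraints:

  row 1: 0, 1, 1, 1, 1, 1, 1, 1, 1, 1, 1, 1
  row 2: 0, 1, 1, 1, 2, 2, 2, 2, 2, 2, 2, 2
  row 3: 0, 1, 1, 1, 2, 2, 2, 2, 3, 3, 3, 3
  row 4: 0, 1, 1, 1, 2, 3, 3, 3, 4, 4, 4, 4
  row 5: 0, 1, 1, 1, 2, 3, 3, 3, 4, 4, 5, 5
  row 6: 0, 1, 1, 1, 2, 3, 3, 3, 4, 4, 5, 6
  row 7: 1, 2, 2, 2, 3, 4, 4, 4, 5, 5, 6, 7
  row 8: 1, 2, 2, 2, 3, 4, 5, 5, 6, 6, 7, 8
  row 9: 1, 2, 2, 2, 3, 4, 5, 6, 7, 7, 8, 9
  row 10: 1, 2, 3, 3, 4, 5, 6, 7, 8, 8, 9, 10
  row 11: 1, 2, 3, 3, 4, 5, 6, 7, 8, 9, 10, 11
  row 12: 1, 2, 3, 4, 5, 6, 7, 8, 9, 10, 11, 12

second differences of R give the permutation w = (2, 5, 9, 6, 11, 12, 1, 7, 8, 3, 10, 4).

D(w) has 30 cells with 7 SE-corners; essential set:

[(3, 8, 2), (6, 1, 0), (6, 4, 1), (6, 8, 3), (6, 10, 4), (9, 4, 2), (11, 4, 3)]


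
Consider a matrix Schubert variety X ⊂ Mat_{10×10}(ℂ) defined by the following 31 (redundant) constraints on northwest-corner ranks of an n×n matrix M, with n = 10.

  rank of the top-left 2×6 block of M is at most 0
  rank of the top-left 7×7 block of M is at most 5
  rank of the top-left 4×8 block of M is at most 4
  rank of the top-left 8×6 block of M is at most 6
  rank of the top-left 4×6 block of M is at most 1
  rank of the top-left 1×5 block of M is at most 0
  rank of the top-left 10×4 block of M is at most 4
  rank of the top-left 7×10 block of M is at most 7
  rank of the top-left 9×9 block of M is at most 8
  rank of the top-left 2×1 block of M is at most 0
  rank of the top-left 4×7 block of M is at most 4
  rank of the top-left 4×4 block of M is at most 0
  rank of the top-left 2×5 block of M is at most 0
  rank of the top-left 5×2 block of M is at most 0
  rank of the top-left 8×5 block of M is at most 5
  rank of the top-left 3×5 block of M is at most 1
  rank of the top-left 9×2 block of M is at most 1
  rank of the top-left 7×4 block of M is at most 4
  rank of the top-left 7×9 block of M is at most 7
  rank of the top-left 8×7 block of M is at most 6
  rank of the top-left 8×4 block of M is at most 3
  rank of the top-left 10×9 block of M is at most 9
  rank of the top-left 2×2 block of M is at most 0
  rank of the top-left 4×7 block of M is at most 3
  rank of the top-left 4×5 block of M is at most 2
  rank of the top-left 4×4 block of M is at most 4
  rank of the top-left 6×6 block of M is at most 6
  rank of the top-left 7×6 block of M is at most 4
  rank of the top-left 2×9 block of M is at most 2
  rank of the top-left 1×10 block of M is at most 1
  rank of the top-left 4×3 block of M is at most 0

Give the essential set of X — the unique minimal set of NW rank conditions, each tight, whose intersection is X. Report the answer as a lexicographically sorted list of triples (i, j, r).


Computing R[i][j] = min implied NW-rank bound (n=10, 31 conditions):

  0, 0, 0, 0, 0, 0, 1, 1, 1, 1
  0, 0, 0, 0, 0, 0, 1, 2, 2, 2
  0, 0, 0, 0, 1, 1, 2, 3, 3, 3
  0, 0, 0, 0, 1, 1, 2, 3, 4, 4
  0, 0, 1, 1, 2, 2, 3, 4, 5, 5
  1, 1, 2, 2, 3, 3, 4, 5, 6, 6
  1, 1, 2, 3, 4, 4, 5, 6, 7, 7
  1, 1, 2, 3, 4, 5, 6, 7, 8, 8
  1, 1, 2, 3, 4, 5, 6, 7, 8, 9
  1, 2, 3, 4, 5, 6, 7, 8, 9, 10

so w = (7, 8, 5, 9, 3, 1, 4, 6, 10, 2).

5 SE-corners of the 26-cell Rothe diagram give Ess(w):

[(2, 6, 0), (4, 4, 0), (4, 6, 1), (5, 2, 0), (9, 2, 1)]


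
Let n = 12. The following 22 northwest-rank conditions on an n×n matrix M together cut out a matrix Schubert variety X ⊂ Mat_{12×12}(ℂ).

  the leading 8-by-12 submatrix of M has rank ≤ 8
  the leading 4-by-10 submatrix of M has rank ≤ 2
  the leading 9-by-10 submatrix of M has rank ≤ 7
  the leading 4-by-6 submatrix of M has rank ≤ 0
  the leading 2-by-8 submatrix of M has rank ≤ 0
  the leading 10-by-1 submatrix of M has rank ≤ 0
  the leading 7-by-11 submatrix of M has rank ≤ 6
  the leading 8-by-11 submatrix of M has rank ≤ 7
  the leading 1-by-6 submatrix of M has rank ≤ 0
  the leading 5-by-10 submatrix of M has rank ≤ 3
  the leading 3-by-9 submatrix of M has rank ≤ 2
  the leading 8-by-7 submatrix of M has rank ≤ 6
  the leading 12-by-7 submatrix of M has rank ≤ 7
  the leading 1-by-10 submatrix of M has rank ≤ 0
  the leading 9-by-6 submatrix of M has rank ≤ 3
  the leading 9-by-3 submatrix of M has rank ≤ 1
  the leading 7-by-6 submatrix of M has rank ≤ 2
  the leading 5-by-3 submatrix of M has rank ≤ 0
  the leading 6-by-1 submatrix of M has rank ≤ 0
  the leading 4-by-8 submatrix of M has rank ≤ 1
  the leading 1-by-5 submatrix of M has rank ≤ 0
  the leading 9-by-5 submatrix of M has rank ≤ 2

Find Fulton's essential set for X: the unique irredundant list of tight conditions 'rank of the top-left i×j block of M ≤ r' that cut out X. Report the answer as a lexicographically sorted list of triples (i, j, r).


Computing R[i][j] = min implied NW-rank bound (n=12, 22 conditions):

  i=1: 0, 0, 0, 0, 0, 0, 0, 0, 0, 0, 1, 1
  i=2: 0, 0, 0, 0, 0, 0, 0, 0, 1, 1, 2, 2
  i=3: 0, 0, 0, 0, 0, 0, 1, 1, 2, 2, 3, 3
  i=4: 0, 0, 0, 0, 0, 0, 1, 1, 2, 2, 3, 4
  i=5: 0, 0, 0, 1, 1, 1, 2, 2, 3, 3, 4, 5
  i=6: 0, 1, 1, 2, 2, 2, 3, 3, 4, 4, 5, 6
  i=7: 0, 1, 1, 2, 2, 2, 3, 4, 5, 5, 6, 7
  i=8: 0, 1, 1, 2, 2, 3, 4, 5, 6, 6, 7, 8
  i=9: 0, 1, 1, 2, 2, 3, 4, 5, 6, 7, 8, 9
  i=10: 0, 1, 2, 3, 3, 4, 5, 6, 7, 8, 9, 10
  i=11: 1, 2, 3, 4, 4, 5, 6, 7, 8, 9, 10, 11
  i=12: 1, 2, 3, 4, 5, 6, 7, 8, 9, 10, 11, 12

the unique w with this rank table is (11, 9, 7, 12, 4, 2, 8, 6, 10, 3, 1, 5).

|D(w)|=47, |Ess(w)|=10:

[(1, 10, 0), (2, 8, 0), (4, 6, 0), (4, 8, 1), (4, 10, 2), (5, 3, 0), (7, 6, 2), (9, 3, 1), (9, 5, 2), (10, 1, 0)]


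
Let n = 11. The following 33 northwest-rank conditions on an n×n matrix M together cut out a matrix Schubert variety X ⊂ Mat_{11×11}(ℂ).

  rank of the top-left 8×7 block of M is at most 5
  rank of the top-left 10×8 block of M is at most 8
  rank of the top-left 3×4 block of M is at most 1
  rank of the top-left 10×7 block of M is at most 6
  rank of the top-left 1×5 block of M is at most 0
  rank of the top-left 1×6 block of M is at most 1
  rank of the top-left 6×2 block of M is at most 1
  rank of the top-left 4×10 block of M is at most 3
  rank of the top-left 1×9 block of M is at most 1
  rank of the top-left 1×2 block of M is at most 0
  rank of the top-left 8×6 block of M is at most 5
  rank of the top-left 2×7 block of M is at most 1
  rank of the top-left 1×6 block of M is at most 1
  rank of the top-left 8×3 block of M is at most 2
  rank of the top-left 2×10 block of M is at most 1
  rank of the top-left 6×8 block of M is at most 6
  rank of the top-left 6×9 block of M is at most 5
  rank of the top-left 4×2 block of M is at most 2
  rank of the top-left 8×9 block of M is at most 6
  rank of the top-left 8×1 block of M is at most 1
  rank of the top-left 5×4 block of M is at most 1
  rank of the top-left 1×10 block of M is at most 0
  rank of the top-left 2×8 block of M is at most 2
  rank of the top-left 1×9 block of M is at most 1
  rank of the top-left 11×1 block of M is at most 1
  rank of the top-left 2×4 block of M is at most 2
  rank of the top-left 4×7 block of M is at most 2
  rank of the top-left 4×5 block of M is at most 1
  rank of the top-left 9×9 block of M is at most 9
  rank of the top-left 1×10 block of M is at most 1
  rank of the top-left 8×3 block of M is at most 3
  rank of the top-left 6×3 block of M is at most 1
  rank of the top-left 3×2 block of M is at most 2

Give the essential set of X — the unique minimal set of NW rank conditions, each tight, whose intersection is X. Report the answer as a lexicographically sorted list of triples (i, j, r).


Rank table r_w(11×11) implied by the 33 constraints:

  i=1: 0  0  0  0  0  0  0  0  0  0  1
  i=2: 1  1  1  1  1  1  1  1  1  1  2
  i=3: 1  1  1  1  1  2  2  2  2  2  3
  i=4: 1  1  1  1  1  2  2  3  3  3  4
  i=5: 1  1  1  1  2  3  3  4  4  4  5
  i=6: 1  1  1  2  3  4  4  5  5  5  6
  i=7: 1  2  2  3  4  5  5  6  6  6  7
  i=8: 1  2  2  3  4  5  5  6  6  7  8
  i=9: 1  2  3  4  5  6  6  7  7  8  9
  i=10: 1  2  3  4  5  6  6  7  8  9  10
  i=11: 1  2  3  4  5  6  7  8  9  10  11

hence w(1..11) = (11, 1, 6, 8, 5, 4, 2, 10, 3, 9, 7).

ℓ(w)=28; the 9 essential cells (i,j,r):

[(1, 10, 0), (4, 5, 1), (4, 7, 2), (5, 4, 1), (6, 3, 1), (8, 3, 2), (8, 7, 5), (8, 9, 6), (10, 7, 6)]


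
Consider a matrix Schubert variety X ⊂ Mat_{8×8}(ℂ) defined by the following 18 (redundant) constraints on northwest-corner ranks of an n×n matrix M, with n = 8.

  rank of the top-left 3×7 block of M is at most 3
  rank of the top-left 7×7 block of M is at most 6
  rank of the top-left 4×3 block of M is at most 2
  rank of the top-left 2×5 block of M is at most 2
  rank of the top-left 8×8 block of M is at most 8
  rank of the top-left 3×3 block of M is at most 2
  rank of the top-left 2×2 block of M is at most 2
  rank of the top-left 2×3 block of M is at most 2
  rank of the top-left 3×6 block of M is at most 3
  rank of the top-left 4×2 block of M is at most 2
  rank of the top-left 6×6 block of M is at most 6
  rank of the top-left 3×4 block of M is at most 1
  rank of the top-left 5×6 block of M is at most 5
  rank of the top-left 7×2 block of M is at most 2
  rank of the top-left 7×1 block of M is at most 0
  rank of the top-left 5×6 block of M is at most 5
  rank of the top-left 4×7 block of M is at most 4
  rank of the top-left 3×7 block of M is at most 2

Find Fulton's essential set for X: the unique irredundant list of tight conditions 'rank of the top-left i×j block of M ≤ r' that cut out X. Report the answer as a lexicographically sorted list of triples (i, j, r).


Recovering R(i,j) via the rank-extension bound from the 18 conditions:

  R[1]: 0 | 1 | 1 | 1 | 1 | 1 | 1 | 1
  R[2]: 0 | 1 | 1 | 1 | 2 | 2 | 2 | 2
  R[3]: 0 | 1 | 1 | 1 | 2 | 2 | 2 | 3
  R[4]: 0 | 1 | 2 | 2 | 3 | 3 | 3 | 4
  R[5]: 0 | 1 | 2 | 3 | 4 | 4 | 4 | 5
  R[6]: 0 | 1 | 2 | 3 | 4 | 5 | 5 | 6
  R[7]: 0 | 1 | 2 | 3 | 4 | 5 | 6 | 7
  R[8]: 1 | 2 | 3 | 4 | 5 | 6 | 7 | 8

reading off 1-entries of Δ²R: w = (2, 5, 8, 3, 4, 6, 7, 1).

ℓ(w)=13; the 3 essential cells (i,j,r):

[(3, 4, 1), (3, 7, 2), (7, 1, 0)]


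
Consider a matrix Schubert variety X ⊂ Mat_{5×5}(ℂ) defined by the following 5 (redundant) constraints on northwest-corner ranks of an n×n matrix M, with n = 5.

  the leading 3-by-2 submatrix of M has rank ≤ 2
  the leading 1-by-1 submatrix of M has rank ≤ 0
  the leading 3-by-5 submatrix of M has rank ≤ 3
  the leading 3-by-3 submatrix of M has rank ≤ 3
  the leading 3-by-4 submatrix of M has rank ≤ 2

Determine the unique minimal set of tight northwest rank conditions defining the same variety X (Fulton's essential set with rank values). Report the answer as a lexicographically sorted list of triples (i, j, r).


Reconstructing r_w from the 5 given conditions:

  row 1: 0  1  1  1  1
  row 2: 1  2  2  2  2
  row 3: 1  2  2  2  3
  row 4: 1  2  3  3  4
  row 5: 1  2  3  4  5

reading off 1-entries of Δ²R: w = (2, 1, 5, 3, 4).

ℓ(w)=3; the 2 essential cells (i,j,r):

[(1, 1, 0), (3, 4, 2)]
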